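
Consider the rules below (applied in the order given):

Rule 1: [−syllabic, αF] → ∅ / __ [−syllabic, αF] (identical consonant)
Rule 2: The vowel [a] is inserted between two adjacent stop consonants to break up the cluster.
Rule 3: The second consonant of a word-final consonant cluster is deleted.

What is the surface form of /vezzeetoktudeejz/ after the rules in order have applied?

vezeetokatudeej

Rule 1 (degemination): /zz/ is a geminate; the first /z/ deletes. /vezzeetoktudeejz/ → vezeetoktudeejz.
Rule 2 (stop-cluster a-epenthesis): /k/ and /t/ form a stop–stop cluster, so [a] is inserted between them. /vezeetoktudeejz/ → vezeetokatudeejz.
Rule 3 (final cluster simplification): /z/ is the second consonant of a word-final cluster /jz/, so it deletes. /vezeetokatudeejz/ → vezeetokatudeej.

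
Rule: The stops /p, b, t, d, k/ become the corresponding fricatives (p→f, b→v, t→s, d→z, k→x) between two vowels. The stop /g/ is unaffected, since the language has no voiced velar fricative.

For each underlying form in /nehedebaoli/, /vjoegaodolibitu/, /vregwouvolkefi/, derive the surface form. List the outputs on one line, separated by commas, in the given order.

nehezevaoli, vjoegaozolivisu, vregwouvolkefi

/nehedebaoli/: /d/ is a stop between vowels /e/ and /e/, so it spirantizes to the fricative [z]. /b/ is a stop between vowels /e/ and /a/, so it spirantizes to the fricative [v]. → [nehezevaoli].
/vjoegaodolibitu/: /d/ is a stop between vowels /o/ and /o/, so it spirantizes to the fricative [z]. /b/ is a stop between vowels /i/ and /i/, so it spirantizes to the fricative [v]. /t/ is a stop between vowels /i/ and /u/, so it spirantizes to the fricative [s]. → [vjoegaozolivisu].
/vregwouvolkefi/: the rule's environment is not met; surfaces unchanged as [vregwouvolkefi].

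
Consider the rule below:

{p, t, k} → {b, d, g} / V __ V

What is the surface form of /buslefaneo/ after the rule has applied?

buslefaneo

No segment of /buslefaneo/ meets the structural description of the rule, so the form surfaces unchanged.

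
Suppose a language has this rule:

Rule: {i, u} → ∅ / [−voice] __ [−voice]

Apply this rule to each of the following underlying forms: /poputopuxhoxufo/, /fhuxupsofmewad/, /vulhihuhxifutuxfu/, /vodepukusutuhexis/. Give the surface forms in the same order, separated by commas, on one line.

poptopxhoxfo, fhxpsofmewad, vulhhhxftxfu, vodepksthexs

/poputopuxhoxufo/: /u/ is a high vowel flanked by voiceless consonants /p/ and /t/, so it deletes. /u/ is a high vowel flanked by voiceless consonants /p/ and /x/, so it deletes. /u/ is a high vowel flanked by voiceless consonants /x/ and /f/, so it deletes. → [poptopxhoxfo].
/fhuxupsofmewad/: /u/ is a high vowel flanked by voiceless consonants /h/ and /x/, so it deletes. /u/ is a high vowel flanked by voiceless consonants /x/ and /p/, so it deletes. → [fhxpsofmewad].
/vulhihuhxifutuxfu/: /i/ is a high vowel flanked by voiceless consonants /h/ and /h/, so it deletes. /u/ is a high vowel flanked by voiceless consonants /h/ and /h/, so it deletes. /i/ is a high vowel flanked by voiceless consonants /x/ and /f/, so it deletes. /u/ is a high vowel flanked by voiceless consonants /f/ and /t/, so it deletes. /u/ is a high vowel flanked by voiceless consonants /t/ and /x/, so it deletes. → [vulhhhxftxfu].
/vodepukusutuhexis/: /u/ is a high vowel flanked by voiceless consonants /p/ and /k/, so it deletes. /u/ is a high vowel flanked by voiceless consonants /k/ and /s/, so it deletes. /u/ is a high vowel flanked by voiceless consonants /s/ and /t/, so it deletes. /u/ is a high vowel flanked by voiceless consonants /t/ and /h/, so it deletes. /i/ is a high vowel flanked by voiceless consonants /x/ and /s/, so it deletes. → [vodepksthexs].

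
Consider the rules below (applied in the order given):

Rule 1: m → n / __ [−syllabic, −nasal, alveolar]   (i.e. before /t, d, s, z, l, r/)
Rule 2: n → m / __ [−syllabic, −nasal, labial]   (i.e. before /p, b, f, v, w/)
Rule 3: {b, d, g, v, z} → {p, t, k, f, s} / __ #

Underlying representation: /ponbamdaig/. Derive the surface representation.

pombandaik

Rule 1 (nasal place assimilation): /m/ precedes the alveolar consonant /d/, so it assimilates in place to [n]. /ponbamdaig/ → ponbandaig.
Rule 2 (nasal place assimilation): /n/ precedes the labial consonant /b/, so it assimilates in place to [m]. /ponbandaig/ → pombandaig.
Rule 3 (final devoicing): /g/ is a voiced obstruent in word-final position, so it devoices to [k]. /pombandaig/ → pombandaik.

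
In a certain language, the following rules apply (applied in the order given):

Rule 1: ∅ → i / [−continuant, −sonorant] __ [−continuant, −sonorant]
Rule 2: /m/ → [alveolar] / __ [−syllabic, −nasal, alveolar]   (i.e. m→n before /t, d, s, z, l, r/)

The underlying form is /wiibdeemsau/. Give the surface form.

Rule 1 (stop-cluster i-epenthesis): /b/ and /d/ form a stop–stop cluster, so [i] is inserted between them. /wiibdeemsau/ → wiibideemsau.
Rule 2 (nasal place assimilation): /m/ precedes the alveolar consonant /s/, so it assimilates in place to [n]. /wiibideemsau/ → wiibideensau.

wiibideensau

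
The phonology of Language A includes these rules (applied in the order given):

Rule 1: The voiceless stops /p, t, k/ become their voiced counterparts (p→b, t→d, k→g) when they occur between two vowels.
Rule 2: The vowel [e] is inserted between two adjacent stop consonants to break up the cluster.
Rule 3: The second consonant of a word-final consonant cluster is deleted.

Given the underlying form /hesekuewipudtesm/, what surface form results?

Rule 1 (intervocalic voicing): /k/ is a voiceless stop between vowels /e/ and /u/, so it voices to [g]. /p/ is a voiceless stop between vowels /i/ and /u/, so it voices to [b]. /hesekuewipudtesm/ → heseguewibudtesm.
Rule 2 (stop-cluster e-epenthesis): /d/ and /t/ form a stop–stop cluster, so [e] is inserted between them. /heseguewibudtesm/ → heseguewibudetesm.
Rule 3 (final cluster simplification): /m/ is the second consonant of a word-final cluster /sm/, so it deletes. /heseguewibudetesm/ → heseguewibudetes.

heseguewibudetes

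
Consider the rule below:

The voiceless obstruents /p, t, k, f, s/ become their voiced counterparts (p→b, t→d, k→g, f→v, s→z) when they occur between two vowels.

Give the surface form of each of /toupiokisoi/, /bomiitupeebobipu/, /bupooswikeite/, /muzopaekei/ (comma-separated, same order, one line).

toubiogizoi, bomiidubeebobibu, bubooswigeide, muzobaegei

/toupiokisoi/: /p/ is a voiceless obstruent between vowels /u/ and /i/, so it voices to [b]. /k/ is a voiceless obstruent between vowels /o/ and /i/, so it voices to [g]. /s/ is a voiceless obstruent between vowels /i/ and /o/, so it voices to [z]. → [toubiogizoi].
/bomiitupeebobipu/: /t/ is a voiceless obstruent between vowels /i/ and /u/, so it voices to [d]. /p/ is a voiceless obstruent between vowels /u/ and /e/, so it voices to [b]. /p/ is a voiceless obstruent between vowels /i/ and /u/, so it voices to [b]. → [bomiidubeebobibu].
/bupooswikeite/: /p/ is a voiceless obstruent between vowels /u/ and /o/, so it voices to [b]. /k/ is a voiceless obstruent between vowels /i/ and /e/, so it voices to [g]. /t/ is a voiceless obstruent between vowels /i/ and /e/, so it voices to [d]. → [bubooswigeide].
/muzopaekei/: /p/ is a voiceless obstruent between vowels /o/ and /a/, so it voices to [b]. /k/ is a voiceless obstruent between vowels /e/ and /e/, so it voices to [g]. → [muzobaegei].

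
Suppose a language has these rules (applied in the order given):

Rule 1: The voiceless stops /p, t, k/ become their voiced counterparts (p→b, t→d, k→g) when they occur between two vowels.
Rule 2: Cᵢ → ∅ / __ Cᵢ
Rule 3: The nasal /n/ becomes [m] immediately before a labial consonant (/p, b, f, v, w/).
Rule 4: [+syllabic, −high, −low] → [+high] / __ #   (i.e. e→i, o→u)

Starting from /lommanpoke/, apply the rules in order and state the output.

lomampogi

Rule 1 (intervocalic voicing): /k/ is a voiceless stop between vowels /o/ and /e/, so it voices to [g]. /lommanpoke/ → lommanpoge.
Rule 2 (degemination): /mm/ is a geminate; the first /m/ deletes. /lommanpoge/ → lomanpoge.
Rule 3 (nasal place assimilation): /n/ precedes the labial consonant /p/, so it assimilates in place to [m]. /lomanpoge/ → lomampoge.
Rule 4 (final vowel raising): /e/ is a mid vowel in word-final position, so it raises to [i]. /lomampoge/ → lomampogi.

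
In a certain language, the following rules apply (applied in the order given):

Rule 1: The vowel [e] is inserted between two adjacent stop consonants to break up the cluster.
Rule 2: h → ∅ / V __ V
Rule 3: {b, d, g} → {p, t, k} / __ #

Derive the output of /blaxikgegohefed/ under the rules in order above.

blaxikegegoefet

Rule 1 (stop-cluster e-epenthesis): /k/ and /g/ form a stop–stop cluster, so [e] is inserted between them. /blaxikgegohefed/ → blaxikegegohefed.
Rule 2 (intervocalic h-deletion): /h/ occurs between vowels /o/ and /e/, so it deletes. /blaxikegegohefed/ → blaxikegegoefed.
Rule 3 (final devoicing): /d/ is a voiced stop in word-final position, so it devoices to [t]. /blaxikegegoefed/ → blaxikegegoefet.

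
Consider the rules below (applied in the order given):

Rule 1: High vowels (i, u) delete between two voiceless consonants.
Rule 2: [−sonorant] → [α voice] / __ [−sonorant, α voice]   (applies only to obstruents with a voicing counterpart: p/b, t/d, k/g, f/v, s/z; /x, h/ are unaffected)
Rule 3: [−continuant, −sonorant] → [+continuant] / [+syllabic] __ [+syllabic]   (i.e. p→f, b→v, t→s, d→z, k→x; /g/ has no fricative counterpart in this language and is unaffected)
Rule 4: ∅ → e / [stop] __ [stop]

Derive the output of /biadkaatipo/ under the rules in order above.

biatekaatepo

Rule 1 (high vowel syncope): /i/ is a high vowel flanked by voiceless consonants /t/ and /p/, so it deletes. /biadkaatipo/ → biadkaatpo.
Rule 2 (regressive voicing assimilation): /d/ precedes the voiceless obstruent /k/, so it devoices to [t] by assimilation. /biadkaatpo/ → biatkaatpo.
Rule 3 (intervocalic spirantization): no segment meets the environment; /biatkaatpo/ is unchanged.
Rule 4 (stop-cluster e-epenthesis): /t/ and /k/ form a stop–stop cluster, so [e] is inserted between them. /t/ and /p/ form a stop–stop cluster, so [e] is inserted between them. /biatkaatpo/ → biatekaatepo.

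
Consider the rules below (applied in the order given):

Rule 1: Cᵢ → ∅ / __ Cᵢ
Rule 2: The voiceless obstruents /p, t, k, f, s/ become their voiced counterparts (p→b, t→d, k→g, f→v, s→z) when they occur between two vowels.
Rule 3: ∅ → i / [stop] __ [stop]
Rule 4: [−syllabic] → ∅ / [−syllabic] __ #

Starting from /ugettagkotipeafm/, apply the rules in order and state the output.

ugedagikodibeaf

Rule 1 (degemination): /tt/ is a geminate; the first /t/ deletes. /ugettagkotipeafm/ → ugetagkotipeafm.
Rule 2 (intervocalic voicing): /t/ is a voiceless obstruent between vowels /e/ and /a/, so it voices to [d]. /t/ is a voiceless obstruent between vowels /o/ and /i/, so it voices to [d]. /p/ is a voiceless obstruent between vowels /i/ and /e/, so it voices to [b]. /ugetagkotipeafm/ → ugedagkodibeafm.
Rule 3 (stop-cluster i-epenthesis): /g/ and /k/ form a stop–stop cluster, so [i] is inserted between them. /ugedagkodibeafm/ → ugedagikodibeafm.
Rule 4 (final cluster simplification): /m/ is the second consonant of a word-final cluster /fm/, so it deletes. /ugedagikodibeafm/ → ugedagikodibeaf.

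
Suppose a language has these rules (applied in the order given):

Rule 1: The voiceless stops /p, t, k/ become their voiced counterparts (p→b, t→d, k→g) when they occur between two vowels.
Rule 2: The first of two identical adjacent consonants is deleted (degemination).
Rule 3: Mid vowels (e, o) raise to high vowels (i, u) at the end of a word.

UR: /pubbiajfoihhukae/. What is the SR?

pubiajfoihugai

Rule 1 (intervocalic voicing): /k/ is a voiceless stop between vowels /u/ and /a/, so it voices to [g]. /pubbiajfoihhukae/ → pubbiajfoihhugae.
Rule 2 (degemination): /bb/ is a geminate; the first /b/ deletes. /hh/ is a geminate; the first /h/ deletes. /pubbiajfoihhugae/ → pubiajfoihugae.
Rule 3 (final vowel raising): /e/ is a mid vowel in word-final position, so it raises to [i]. /pubiajfoihugae/ → pubiajfoihugai.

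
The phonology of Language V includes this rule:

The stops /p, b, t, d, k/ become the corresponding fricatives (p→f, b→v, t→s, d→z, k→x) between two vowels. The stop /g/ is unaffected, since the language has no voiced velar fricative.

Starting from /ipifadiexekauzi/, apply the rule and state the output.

/p/ is a stop between vowels /i/ and /i/, so it spirantizes to the fricative [f].
/d/ is a stop between vowels /a/ and /i/, so it spirantizes to the fricative [z].
/k/ is a stop between vowels /e/ and /a/, so it spirantizes to the fricative [x].
Surface form: [ififaziexexauzi].

ififaziexexauzi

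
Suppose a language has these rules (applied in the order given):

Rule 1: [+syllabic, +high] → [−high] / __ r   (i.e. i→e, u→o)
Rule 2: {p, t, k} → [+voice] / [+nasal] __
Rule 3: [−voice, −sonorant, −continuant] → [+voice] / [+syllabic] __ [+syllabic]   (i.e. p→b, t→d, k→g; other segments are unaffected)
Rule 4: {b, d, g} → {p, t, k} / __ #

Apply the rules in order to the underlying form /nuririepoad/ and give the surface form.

norerieboat

Rule 1 (pre-rhotic lowering): /u/ is a high vowel immediately before /r/, so it lowers to [o]. /i/ is a high vowel immediately before /r/, so it lowers to [e]. /nuririepoad/ → noreriepoad.
Rule 2 (post-nasal voicing): no segment meets the environment; /noreriepoad/ is unchanged.
Rule 3 (intervocalic voicing): /p/ is a voiceless stop between vowels /e/ and /o/, so it voices to [b]. /noreriepoad/ → norerieboad.
Rule 4 (final devoicing): /d/ is a voiced stop in word-final position, so it devoices to [t]. /norerieboad/ → norerieboat.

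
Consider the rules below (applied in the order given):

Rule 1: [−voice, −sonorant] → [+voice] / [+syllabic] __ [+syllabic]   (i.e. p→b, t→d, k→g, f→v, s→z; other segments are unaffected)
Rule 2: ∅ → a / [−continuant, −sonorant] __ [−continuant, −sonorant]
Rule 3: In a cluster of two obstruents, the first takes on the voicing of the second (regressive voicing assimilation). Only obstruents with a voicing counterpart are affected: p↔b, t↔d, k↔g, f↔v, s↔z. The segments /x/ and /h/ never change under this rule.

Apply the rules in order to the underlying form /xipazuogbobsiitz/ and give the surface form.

Rule 1 (intervocalic voicing): /p/ is a voiceless obstruent between vowels /i/ and /a/, so it voices to [b]. /xipazuogbobsiitz/ → xibazuogbobsiitz.
Rule 2 (stop-cluster a-epenthesis): /g/ and /b/ form a stop–stop cluster, so [a] is inserted between them. /xibazuogbobsiitz/ → xibazuogabobsiitz.
Rule 3 (regressive voicing assimilation): /b/ precedes the voiceless obstruent /s/, so it devoices to [p] by assimilation. /t/ precedes the voiced obstruent /z/, so it voices to [d] by assimilation. /xibazuogabobsiitz/ → xibazuogabopsiidz.

xibazuogabopsiidz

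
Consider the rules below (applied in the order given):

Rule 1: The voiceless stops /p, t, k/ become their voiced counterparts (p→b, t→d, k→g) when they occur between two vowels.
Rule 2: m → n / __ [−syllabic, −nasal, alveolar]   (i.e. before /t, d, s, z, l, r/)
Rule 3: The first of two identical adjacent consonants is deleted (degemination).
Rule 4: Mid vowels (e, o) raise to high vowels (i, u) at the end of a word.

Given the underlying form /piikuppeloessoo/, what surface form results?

piigupeloesou

Rule 1 (intervocalic voicing): /k/ is a voiceless stop between vowels /i/ and /u/, so it voices to [g]. /piikuppeloessoo/ → piiguppeloessoo.
Rule 2 (nasal place assimilation): no segment meets the environment; /piiguppeloessoo/ is unchanged.
Rule 3 (degemination): /pp/ is a geminate; the first /p/ deletes. /ss/ is a geminate; the first /s/ deletes. /piiguppeloessoo/ → piigupeloesoo.
Rule 4 (final vowel raising): /o/ is a mid vowel in word-final position, so it raises to [u]. /piigupeloesoo/ → piigupeloesou.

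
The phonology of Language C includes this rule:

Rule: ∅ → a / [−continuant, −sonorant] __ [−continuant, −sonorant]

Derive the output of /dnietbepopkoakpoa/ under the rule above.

/t/ and /b/ form a stop–stop cluster, so [a] is inserted between them.
/p/ and /k/ form a stop–stop cluster, so [a] is inserted between them.
/k/ and /p/ form a stop–stop cluster, so [a] is inserted between them.
Surface form: [dnietabepopakoakapoa].

dnietabepopakoakapoa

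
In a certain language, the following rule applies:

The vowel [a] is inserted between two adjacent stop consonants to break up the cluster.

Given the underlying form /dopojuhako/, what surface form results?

dopojuhako

No segment of /dopojuhako/ meets the structural description of the rule, so the form surfaces unchanged.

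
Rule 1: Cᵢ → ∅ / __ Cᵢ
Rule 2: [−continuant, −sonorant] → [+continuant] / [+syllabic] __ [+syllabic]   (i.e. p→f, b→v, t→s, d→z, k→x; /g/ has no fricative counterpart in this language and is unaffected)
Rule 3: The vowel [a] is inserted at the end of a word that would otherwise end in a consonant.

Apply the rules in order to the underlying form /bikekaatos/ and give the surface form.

Rule 1 (degemination): no segment meets the environment; /bikekaatos/ is unchanged.
Rule 2 (intervocalic spirantization): /k/ is a stop between vowels /i/ and /e/, so it spirantizes to the fricative [x]. /k/ is a stop between vowels /e/ and /a/, so it spirantizes to the fricative [x]. /t/ is a stop between vowels /a/ and /o/, so it spirantizes to the fricative [s]. /bikekaatos/ → bixexaasos.
Rule 3 (final a-epenthesis): the form ends in the consonant /s/, so [a] is inserted word-finally. /bixexaasos/ → bixexaasosa.

bixexaasosa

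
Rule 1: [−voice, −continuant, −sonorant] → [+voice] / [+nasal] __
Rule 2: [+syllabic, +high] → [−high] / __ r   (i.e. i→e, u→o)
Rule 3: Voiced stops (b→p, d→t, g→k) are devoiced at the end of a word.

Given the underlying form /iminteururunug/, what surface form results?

Rule 1 (post-nasal voicing): /t/ is a voiceless stop immediately after the nasal /n/, so it voices to [d]. /iminteururunug/ → imindeururunug.
Rule 2 (pre-rhotic lowering): /u/ is a high vowel immediately before /r/, so it lowers to [o]. /u/ is a high vowel immediately before /r/, so it lowers to [o]. /imindeururunug/ → imindeororunug.
Rule 3 (final devoicing): /g/ is a voiced stop in word-final position, so it devoices to [k]. /imindeororunug/ → imindeororunuk.

imindeororunuk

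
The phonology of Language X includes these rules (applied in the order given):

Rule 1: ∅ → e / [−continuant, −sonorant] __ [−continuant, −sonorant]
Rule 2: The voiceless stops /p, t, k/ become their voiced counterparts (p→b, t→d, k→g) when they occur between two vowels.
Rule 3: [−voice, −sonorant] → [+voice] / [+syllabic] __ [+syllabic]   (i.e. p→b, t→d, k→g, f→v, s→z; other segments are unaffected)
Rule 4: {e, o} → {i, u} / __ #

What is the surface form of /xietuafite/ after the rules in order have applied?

Rule 1 (stop-cluster e-epenthesis): no segment meets the environment; /xietuafite/ is unchanged.
Rule 2 (intervocalic voicing): /t/ is a voiceless stop between vowels /e/ and /u/, so it voices to [d]. /t/ is a voiceless stop between vowels /i/ and /e/, so it voices to [d]. /xietuafite/ → xieduafide.
Rule 3 (intervocalic voicing): /f/ is a voiceless obstruent between vowels /a/ and /i/, so it voices to [v]. /xieduafide/ → xieduavide.
Rule 4 (final vowel raising): /e/ is a mid vowel in word-final position, so it raises to [i]. /xieduavide/ → xieduavidi.

xieduavidi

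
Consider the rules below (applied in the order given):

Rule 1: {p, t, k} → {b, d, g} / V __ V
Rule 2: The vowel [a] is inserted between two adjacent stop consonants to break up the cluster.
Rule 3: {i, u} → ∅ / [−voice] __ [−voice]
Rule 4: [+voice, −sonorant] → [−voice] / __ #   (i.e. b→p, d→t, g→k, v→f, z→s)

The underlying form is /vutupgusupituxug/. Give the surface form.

vudupagusubiduxuk

Rule 1 (intervocalic voicing): /t/ is a voiceless stop between vowels /u/ and /u/, so it voices to [d]. /p/ is a voiceless stop between vowels /u/ and /i/, so it voices to [b]. /t/ is a voiceless stop between vowels /i/ and /u/, so it voices to [d]. /vutupgusupituxug/ → vudupgusubiduxug.
Rule 2 (stop-cluster a-epenthesis): /p/ and /g/ form a stop–stop cluster, so [a] is inserted between them. /vudupgusubiduxug/ → vudupagusubiduxug.
Rule 3 (high vowel syncope): no segment meets the environment; /vudupagusubiduxug/ is unchanged.
Rule 4 (final devoicing): /g/ is a voiced obstruent in word-final position, so it devoices to [k]. /vudupagusubiduxug/ → vudupagusubiduxuk.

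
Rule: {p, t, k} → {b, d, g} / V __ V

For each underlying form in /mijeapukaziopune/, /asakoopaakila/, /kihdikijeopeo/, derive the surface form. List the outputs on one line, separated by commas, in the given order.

/mijeapukaziopune/: /p/ is a voiceless stop between vowels /a/ and /u/, so it voices to [b]. /k/ is a voiceless stop between vowels /u/ and /a/, so it voices to [g]. /p/ is a voiceless stop between vowels /o/ and /u/, so it voices to [b]. → [mijeabugaziobune].
/asakoopaakila/: /k/ is a voiceless stop between vowels /a/ and /o/, so it voices to [g]. /p/ is a voiceless stop between vowels /o/ and /a/, so it voices to [b]. /k/ is a voiceless stop between vowels /a/ and /i/, so it voices to [g]. → [asagoobaagila].
/kihdikijeopeo/: /k/ is a voiceless stop between vowels /i/ and /i/, so it voices to [g]. /p/ is a voiceless stop between vowels /o/ and /e/, so it voices to [b]. → [kihdigijeobeo].

mijeabugaziobune, asagoobaagila, kihdigijeobeo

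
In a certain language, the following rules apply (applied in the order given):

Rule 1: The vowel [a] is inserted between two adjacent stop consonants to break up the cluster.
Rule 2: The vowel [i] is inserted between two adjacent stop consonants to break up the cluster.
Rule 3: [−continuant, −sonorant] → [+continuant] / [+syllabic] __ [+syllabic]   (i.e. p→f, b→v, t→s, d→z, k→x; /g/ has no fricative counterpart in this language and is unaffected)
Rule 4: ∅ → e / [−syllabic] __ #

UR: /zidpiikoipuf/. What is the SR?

Rule 1 (stop-cluster a-epenthesis): /d/ and /p/ form a stop–stop cluster, so [a] is inserted between them. /zidpiikoipuf/ → zidapiikoipuf.
Rule 2 (stop-cluster i-epenthesis): no segment meets the environment; /zidapiikoipuf/ is unchanged.
Rule 3 (intervocalic spirantization): /d/ is a stop between vowels /i/ and /a/, so it spirantizes to the fricative [z]. /p/ is a stop between vowels /a/ and /i/, so it spirantizes to the fricative [f]. /k/ is a stop between vowels /i/ and /o/, so it spirantizes to the fricative [x]. /p/ is a stop between vowels /i/ and /u/, so it spirantizes to the fricative [f]. /zidapiikoipuf/ → zizafiixoifuf.
Rule 4 (final e-epenthesis): the form ends in the consonant /f/, so [e] is inserted word-finally. /zizafiixoifuf/ → zizafiixoifufe.

zizafiixoifufe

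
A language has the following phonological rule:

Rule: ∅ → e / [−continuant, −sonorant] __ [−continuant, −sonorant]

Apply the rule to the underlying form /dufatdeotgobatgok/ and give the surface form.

dufatedeotegobategok

/t/ and /d/ form a stop–stop cluster, so [e] is inserted between them.
/t/ and /g/ form a stop–stop cluster, so [e] is inserted between them.
/t/ and /g/ form a stop–stop cluster, so [e] is inserted between them.
Surface form: [dufatedeotegobategok].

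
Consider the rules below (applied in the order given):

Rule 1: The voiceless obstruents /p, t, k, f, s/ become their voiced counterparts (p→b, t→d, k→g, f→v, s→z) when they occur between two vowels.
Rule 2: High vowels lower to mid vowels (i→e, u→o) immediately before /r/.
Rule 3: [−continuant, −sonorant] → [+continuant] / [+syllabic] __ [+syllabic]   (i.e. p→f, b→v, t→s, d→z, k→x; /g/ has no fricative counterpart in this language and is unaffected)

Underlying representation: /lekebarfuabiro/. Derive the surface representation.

Rule 1 (intervocalic voicing): /k/ is a voiceless obstruent between vowels /e/ and /e/, so it voices to [g]. /lekebarfuabiro/ → legebarfuabiro.
Rule 2 (pre-rhotic lowering): /i/ is a high vowel immediately before /r/, so it lowers to [e]. /legebarfuabiro/ → legebarfuabero.
Rule 3 (intervocalic spirantization): /b/ is a stop between vowels /e/ and /a/, so it spirantizes to the fricative [v]. /b/ is a stop between vowels /a/ and /e/, so it spirantizes to the fricative [v]. /legebarfuabero/ → legevarfuavero.

legevarfuavero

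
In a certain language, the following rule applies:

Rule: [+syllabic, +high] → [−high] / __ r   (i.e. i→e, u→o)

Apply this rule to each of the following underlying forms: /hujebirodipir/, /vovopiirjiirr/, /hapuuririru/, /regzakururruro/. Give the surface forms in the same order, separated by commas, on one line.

hujeberodiper, vovopierjierr, hapuorereru, regzakororroro

/hujebirodipir/: /i/ is a high vowel immediately before /r/, so it lowers to [e]. /i/ is a high vowel immediately before /r/, so it lowers to [e]. → [hujeberodiper].
/vovopiirjiirr/: /i/ is a high vowel immediately before /r/, so it lowers to [e]. /i/ is a high vowel immediately before /r/, so it lowers to [e]. → [vovopierjierr].
/hapuuririru/: /u/ is a high vowel immediately before /r/, so it lowers to [o]. /i/ is a high vowel immediately before /r/, so it lowers to [e]. /i/ is a high vowel immediately before /r/, so it lowers to [e]. → [hapuorereru].
/regzakururruro/: /u/ is a high vowel immediately before /r/, so it lowers to [o]. /u/ is a high vowel immediately before /r/, so it lowers to [o]. /u/ is a high vowel immediately before /r/, so it lowers to [o]. → [regzakororroro].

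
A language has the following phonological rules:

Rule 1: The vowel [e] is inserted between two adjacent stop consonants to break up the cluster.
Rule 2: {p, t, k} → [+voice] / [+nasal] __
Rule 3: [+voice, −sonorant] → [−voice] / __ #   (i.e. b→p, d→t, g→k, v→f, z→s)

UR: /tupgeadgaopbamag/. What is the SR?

Rule 1 (stop-cluster e-epenthesis): /p/ and /g/ form a stop–stop cluster, so [e] is inserted between them. /d/ and /g/ form a stop–stop cluster, so [e] is inserted between them. /p/ and /b/ form a stop–stop cluster, so [e] is inserted between them. /tupgeadgaopbamag/ → tupegeadegaopebamag.
Rule 2 (post-nasal voicing): no segment meets the environment; /tupegeadegaopebamag/ is unchanged.
Rule 3 (final devoicing): /g/ is a voiced obstruent in word-final position, so it devoices to [k]. /tupegeadegaopebamag/ → tupegeadegaopebamak.

tupegeadegaopebamak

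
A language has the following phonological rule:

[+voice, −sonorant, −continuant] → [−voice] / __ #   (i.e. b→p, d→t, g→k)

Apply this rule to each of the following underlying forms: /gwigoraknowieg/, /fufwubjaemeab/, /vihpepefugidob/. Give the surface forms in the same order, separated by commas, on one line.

/gwigoraknowieg/: /g/ is a voiced stop in word-final position, so it devoices to [k]. → [gwigoraknowiek].
/fufwubjaemeab/: /b/ is a voiced stop in word-final position, so it devoices to [p]. → [fufwubjaemeap].
/vihpepefugidob/: /b/ is a voiced stop in word-final position, so it devoices to [p]. → [vihpepefugidop].

gwigoraknowiek, fufwubjaemeap, vihpepefugidop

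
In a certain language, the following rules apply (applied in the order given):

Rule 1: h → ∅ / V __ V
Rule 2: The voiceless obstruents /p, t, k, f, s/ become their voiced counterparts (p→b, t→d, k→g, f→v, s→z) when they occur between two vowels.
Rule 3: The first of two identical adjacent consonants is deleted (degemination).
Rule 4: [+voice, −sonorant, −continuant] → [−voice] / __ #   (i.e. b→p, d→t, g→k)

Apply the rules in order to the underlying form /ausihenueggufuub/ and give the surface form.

auzienueguvuup

Rule 1 (intervocalic h-deletion): /h/ occurs between vowels /i/ and /e/, so it deletes. /ausihenueggufuub/ → ausienueggufuub.
Rule 2 (intervocalic voicing): /s/ is a voiceless obstruent between vowels /u/ and /i/, so it voices to [z]. /f/ is a voiceless obstruent between vowels /u/ and /u/, so it voices to [v]. /ausienueggufuub/ → auzienuegguvuub.
Rule 3 (degemination): /gg/ is a geminate; the first /g/ deletes. /auzienuegguvuub/ → auzienueguvuub.
Rule 4 (final devoicing): /b/ is a voiced stop in word-final position, so it devoices to [p]. /auzienueguvuub/ → auzienueguvuup.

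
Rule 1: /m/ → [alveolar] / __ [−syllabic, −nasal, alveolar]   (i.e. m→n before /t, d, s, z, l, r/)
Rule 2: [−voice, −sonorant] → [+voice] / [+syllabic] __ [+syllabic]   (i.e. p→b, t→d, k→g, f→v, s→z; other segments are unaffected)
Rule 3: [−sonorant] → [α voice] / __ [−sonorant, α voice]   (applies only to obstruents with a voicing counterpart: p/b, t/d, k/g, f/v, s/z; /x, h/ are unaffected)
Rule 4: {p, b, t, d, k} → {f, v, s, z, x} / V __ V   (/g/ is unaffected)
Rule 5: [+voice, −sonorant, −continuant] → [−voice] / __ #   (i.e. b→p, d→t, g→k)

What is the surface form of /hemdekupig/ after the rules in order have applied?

Rule 1 (nasal place assimilation): /m/ precedes the alveolar consonant /d/, so it assimilates in place to [n]. /hemdekupig/ → hendekupig.
Rule 2 (intervocalic voicing): /k/ is a voiceless obstruent between vowels /e/ and /u/, so it voices to [g]. /p/ is a voiceless obstruent between vowels /u/ and /i/, so it voices to [b]. /hendekupig/ → hendegubig.
Rule 3 (regressive voicing assimilation): no segment meets the environment; /hendegubig/ is unchanged.
Rule 4 (intervocalic spirantization): /b/ is a stop between vowels /u/ and /i/, so it spirantizes to the fricative [v]. /hendegubig/ → hendeguvig.
Rule 5 (final devoicing): /g/ is a voiced stop in word-final position, so it devoices to [k]. /hendeguvig/ → hendeguvik.

hendeguvik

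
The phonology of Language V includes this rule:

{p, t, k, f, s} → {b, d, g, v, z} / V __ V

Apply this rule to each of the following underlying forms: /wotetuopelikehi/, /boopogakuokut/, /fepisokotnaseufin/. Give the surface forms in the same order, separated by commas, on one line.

wodeduobeligehi, boobogaguogut, febizogotnazeuvin

/wotetuopelikehi/: /t/ is a voiceless obstruent between vowels /o/ and /e/, so it voices to [d]. /t/ is a voiceless obstruent between vowels /e/ and /u/, so it voices to [d]. /p/ is a voiceless obstruent between vowels /o/ and /e/, so it voices to [b]. /k/ is a voiceless obstruent between vowels /i/ and /e/, so it voices to [g]. → [wodeduobeligehi].
/boopogakuokut/: /p/ is a voiceless obstruent between vowels /o/ and /o/, so it voices to [b]. /k/ is a voiceless obstruent between vowels /a/ and /u/, so it voices to [g]. /k/ is a voiceless obstruent between vowels /o/ and /u/, so it voices to [g]. → [boobogaguogut].
/fepisokotnaseufin/: /p/ is a voiceless obstruent between vowels /e/ and /i/, so it voices to [b]. /s/ is a voiceless obstruent between vowels /i/ and /o/, so it voices to [z]. /k/ is a voiceless obstruent between vowels /o/ and /o/, so it voices to [g]. /s/ is a voiceless obstruent between vowels /a/ and /e/, so it voices to [z]. /f/ is a voiceless obstruent between vowels /u/ and /i/, so it voices to [v]. → [febizogotnazeuvin].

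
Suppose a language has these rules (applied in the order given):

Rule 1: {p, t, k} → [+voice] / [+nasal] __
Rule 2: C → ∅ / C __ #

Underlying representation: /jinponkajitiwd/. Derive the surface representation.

jinbongajitiw

Rule 1 (post-nasal voicing): /p/ is a voiceless stop immediately after the nasal /n/, so it voices to [b]. /k/ is a voiceless stop immediately after the nasal /n/, so it voices to [g]. /jinponkajitiwd/ → jinbongajitiwd.
Rule 2 (final cluster simplification): /d/ is the second consonant of a word-final cluster /wd/, so it deletes. /jinbongajitiwd/ → jinbongajitiw.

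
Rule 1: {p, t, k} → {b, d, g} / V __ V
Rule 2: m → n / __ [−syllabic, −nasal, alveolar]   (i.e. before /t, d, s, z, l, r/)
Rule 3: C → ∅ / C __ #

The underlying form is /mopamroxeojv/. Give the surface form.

Rule 1 (intervocalic voicing): /p/ is a voiceless stop between vowels /o/ and /a/, so it voices to [b]. /mopamroxeojv/ → mobamroxeojv.
Rule 2 (nasal place assimilation): /m/ precedes the alveolar consonant /r/, so it assimilates in place to [n]. /mobamroxeojv/ → mobanroxeojv.
Rule 3 (final cluster simplification): /v/ is the second consonant of a word-final cluster /jv/, so it deletes. /mobanroxeojv/ → mobanroxeoj.

mobanroxeoj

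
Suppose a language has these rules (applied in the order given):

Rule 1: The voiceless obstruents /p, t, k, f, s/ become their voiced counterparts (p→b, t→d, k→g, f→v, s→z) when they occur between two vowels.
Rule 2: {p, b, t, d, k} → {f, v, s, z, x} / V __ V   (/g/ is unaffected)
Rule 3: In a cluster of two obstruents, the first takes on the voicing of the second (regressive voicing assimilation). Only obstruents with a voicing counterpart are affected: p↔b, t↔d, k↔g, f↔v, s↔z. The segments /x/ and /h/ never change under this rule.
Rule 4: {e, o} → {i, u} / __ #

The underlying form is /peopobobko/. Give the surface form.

Rule 1 (intervocalic voicing): /p/ is a voiceless obstruent between vowels /o/ and /o/, so it voices to [b]. /peopobobko/ → peobobobko.
Rule 2 (intervocalic spirantization): /b/ is a stop between vowels /o/ and /o/, so it spirantizes to the fricative [v]. /b/ is a stop between vowels /o/ and /o/, so it spirantizes to the fricative [v]. /peobobobko/ → peovovobko.
Rule 3 (regressive voicing assimilation): /b/ precedes the voiceless obstruent /k/, so it devoices to [p] by assimilation. /peovovobko/ → peovovopko.
Rule 4 (final vowel raising): /o/ is a mid vowel in word-final position, so it raises to [u]. /peovovopko/ → peovovopku.

peovovopku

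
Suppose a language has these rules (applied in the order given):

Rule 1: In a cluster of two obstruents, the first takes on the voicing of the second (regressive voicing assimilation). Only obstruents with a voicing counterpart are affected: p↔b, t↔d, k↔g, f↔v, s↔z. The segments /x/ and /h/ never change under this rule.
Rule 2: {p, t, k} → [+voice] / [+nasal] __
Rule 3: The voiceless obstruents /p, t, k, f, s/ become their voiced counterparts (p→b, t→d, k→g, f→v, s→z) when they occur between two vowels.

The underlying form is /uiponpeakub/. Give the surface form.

Rule 1 (regressive voicing assimilation): no segment meets the environment; /uiponpeakub/ is unchanged.
Rule 2 (post-nasal voicing): /p/ is a voiceless stop immediately after the nasal /n/, so it voices to [b]. /uiponpeakub/ → uiponbeakub.
Rule 3 (intervocalic voicing): /p/ is a voiceless obstruent between vowels /i/ and /o/, so it voices to [b]. /k/ is a voiceless obstruent between vowels /a/ and /u/, so it voices to [g]. /uiponbeakub/ → uibonbeagub.

uibonbeagub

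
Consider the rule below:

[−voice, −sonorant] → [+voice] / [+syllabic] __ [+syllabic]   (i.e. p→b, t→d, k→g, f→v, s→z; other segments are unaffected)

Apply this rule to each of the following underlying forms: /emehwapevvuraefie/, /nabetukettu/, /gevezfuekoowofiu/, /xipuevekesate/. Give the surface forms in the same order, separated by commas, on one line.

emehwabevvuraevie, nabedugettu, gevezfuegoowoviu, xibuevegezade

/emehwapevvuraefie/: /p/ is a voiceless obstruent between vowels /a/ and /e/, so it voices to [b]. /f/ is a voiceless obstruent between vowels /e/ and /i/, so it voices to [v]. → [emehwabevvuraevie].
/nabetukettu/: /t/ is a voiceless obstruent between vowels /e/ and /u/, so it voices to [d]. /k/ is a voiceless obstruent between vowels /u/ and /e/, so it voices to [g]. → [nabedugettu].
/gevezfuekoowofiu/: /k/ is a voiceless obstruent between vowels /e/ and /o/, so it voices to [g]. /f/ is a voiceless obstruent between vowels /o/ and /i/, so it voices to [v]. → [gevezfuegoowoviu].
/xipuevekesate/: /p/ is a voiceless obstruent between vowels /i/ and /u/, so it voices to [b]. /k/ is a voiceless obstruent between vowels /e/ and /e/, so it voices to [g]. /s/ is a voiceless obstruent between vowels /e/ and /a/, so it voices to [z]. /t/ is a voiceless obstruent between vowels /a/ and /e/, so it voices to [d]. → [xibuevegezade].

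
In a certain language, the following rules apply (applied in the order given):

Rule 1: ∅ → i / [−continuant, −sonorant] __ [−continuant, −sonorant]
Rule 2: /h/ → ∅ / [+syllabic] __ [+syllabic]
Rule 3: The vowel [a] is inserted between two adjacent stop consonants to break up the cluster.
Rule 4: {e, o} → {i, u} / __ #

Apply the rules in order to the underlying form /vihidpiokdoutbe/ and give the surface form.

viidipiokidoutibi

Rule 1 (stop-cluster i-epenthesis): /d/ and /p/ form a stop–stop cluster, so [i] is inserted between them. /k/ and /d/ form a stop–stop cluster, so [i] is inserted between them. /t/ and /b/ form a stop–stop cluster, so [i] is inserted between them. /vihidpiokdoutbe/ → vihidipiokidoutibe.
Rule 2 (intervocalic h-deletion): /h/ occurs between vowels /i/ and /i/, so it deletes. /vihidipiokidoutibe/ → viidipiokidoutibe.
Rule 3 (stop-cluster a-epenthesis): no segment meets the environment; /viidipiokidoutibe/ is unchanged.
Rule 4 (final vowel raising): /e/ is a mid vowel in word-final position, so it raises to [i]. /viidipiokidoutibe/ → viidipiokidoutibi.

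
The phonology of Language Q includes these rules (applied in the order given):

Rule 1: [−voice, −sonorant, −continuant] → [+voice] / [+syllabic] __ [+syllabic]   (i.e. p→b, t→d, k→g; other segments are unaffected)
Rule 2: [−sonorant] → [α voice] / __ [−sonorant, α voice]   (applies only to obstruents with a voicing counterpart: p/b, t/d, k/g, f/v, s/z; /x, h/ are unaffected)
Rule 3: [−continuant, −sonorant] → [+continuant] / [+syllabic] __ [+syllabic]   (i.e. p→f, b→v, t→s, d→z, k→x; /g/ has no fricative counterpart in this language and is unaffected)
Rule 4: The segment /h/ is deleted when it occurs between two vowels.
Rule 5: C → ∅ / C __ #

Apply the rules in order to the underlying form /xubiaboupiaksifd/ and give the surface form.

Rule 1 (intervocalic voicing): /p/ is a voiceless stop between vowels /u/ and /i/, so it voices to [b]. /xubiaboupiaksifd/ → xubiaboubiaksifd.
Rule 2 (regressive voicing assimilation): /f/ precedes the voiced obstruent /d/, so it voices to [v] by assimilation. /xubiaboubiaksifd/ → xubiaboubiaksivd.
Rule 3 (intervocalic spirantization): /b/ is a stop between vowels /u/ and /i/, so it spirantizes to the fricative [v]. /b/ is a stop between vowels /a/ and /o/, so it spirantizes to the fricative [v]. /b/ is a stop between vowels /u/ and /i/, so it spirantizes to the fricative [v]. /xubiaboubiaksivd/ → xuviavouviaksivd.
Rule 4 (intervocalic h-deletion): no segment meets the environment; /xuviavouviaksivd/ is unchanged.
Rule 5 (final cluster simplification): /d/ is the second consonant of a word-final cluster /vd/, so it deletes. /xuviavouviaksivd/ → xuviavouviaksiv.

xuviavouviaksiv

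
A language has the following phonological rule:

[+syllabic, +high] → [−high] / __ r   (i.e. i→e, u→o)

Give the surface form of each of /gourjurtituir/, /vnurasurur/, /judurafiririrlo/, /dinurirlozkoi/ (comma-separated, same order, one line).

goorjortituer, vnorasoror, judoraferererlo, dinorerlozkoi

/gourjurtituir/: /u/ is a high vowel immediately before /r/, so it lowers to [o]. /u/ is a high vowel immediately before /r/, so it lowers to [o]. /i/ is a high vowel immediately before /r/, so it lowers to [e]. → [goorjortituer].
/vnurasurur/: /u/ is a high vowel immediately before /r/, so it lowers to [o]. /u/ is a high vowel immediately before /r/, so it lowers to [o]. /u/ is a high vowel immediately before /r/, so it lowers to [o]. → [vnorasoror].
/judurafiririrlo/: /u/ is a high vowel immediately before /r/, so it lowers to [o]. /i/ is a high vowel immediately before /r/, so it lowers to [e]. /i/ is a high vowel immediately before /r/, so it lowers to [e]. /i/ is a high vowel immediately before /r/, so it lowers to [e]. → [judoraferererlo].
/dinurirlozkoi/: /u/ is a high vowel immediately before /r/, so it lowers to [o]. /i/ is a high vowel immediately before /r/, so it lowers to [e]. → [dinorerlozkoi].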